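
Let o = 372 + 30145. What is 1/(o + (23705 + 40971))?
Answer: 1/95193 ≈ 1.0505e-5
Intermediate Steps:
o = 30517
1/(o + (23705 + 40971)) = 1/(30517 + (23705 + 40971)) = 1/(30517 + 64676) = 1/95193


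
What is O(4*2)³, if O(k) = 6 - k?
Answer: -8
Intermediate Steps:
O(4*2)³ = (6 - 4*2)³ = (6 - 1*8)³ = (6 - 8)³ = (-2)³ = -8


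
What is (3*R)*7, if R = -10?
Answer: -210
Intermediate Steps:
(3*R)*7 = (3*(-10))*7 = -30*7 = -210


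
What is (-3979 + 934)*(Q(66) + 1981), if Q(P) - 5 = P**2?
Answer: -19311390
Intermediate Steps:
Q(P) = 5 + P**2
(-3979 + 934)*(Q(66) + 1981) = (-3979 + 934)*((5 + 66**2) + 1981) = -3045*((5 + 4356) + 1981) = -3045*(4361 + 1981) = -3045*6342 = -19311390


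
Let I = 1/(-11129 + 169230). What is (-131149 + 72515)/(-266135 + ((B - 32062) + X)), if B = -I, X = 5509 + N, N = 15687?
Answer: 4635047017/21897067551 ≈ 0.21167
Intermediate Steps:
I = 1/158101 ≈ 6.3251e-6
X = 21196 (X = 5509 + 15687 = 21196)
B = -1/158101 (B = -1*1/158101 = -1/158101 ≈ -6.3251e-6)
(-131149 + 72515)/(-266135 + ((B - 32062) + X)) = (-131149 + 72515)/(-266135 + ((-1/158101 - 32062) + 21196)) = -58634/(-266135 + (-5069034263/158101 + 21196)) = -58634/(-266135 - 1717925467/158101) = -58634/(-43794135102/158101) = -58634*(-158101/43794135102) = 4635047017/21897067551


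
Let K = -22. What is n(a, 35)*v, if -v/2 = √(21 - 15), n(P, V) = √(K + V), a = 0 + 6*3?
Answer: -2*√78 ≈ -17.664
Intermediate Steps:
a = 18 (a = 0 + 18 = 18)
n(P, V) = √(-22 + V)
v = -2*√6 (v = -2*√(21 - 15) = -2*√6 ≈ -4.8990)
n(a, 35)*v = √(-22 + 35)*(-2*√6) = √13*(-2*√6) = -2*√78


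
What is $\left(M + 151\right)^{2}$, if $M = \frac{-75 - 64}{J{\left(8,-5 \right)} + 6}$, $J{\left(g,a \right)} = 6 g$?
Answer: $\frac{64240225}{2916} \approx 22030.0$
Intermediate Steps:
$M = - \frac{139}{54}$ ($M = \frac{-75 - 64}{6 \cdot 8 + 6} = - \frac{139}{48 + 6} = - \frac{139}{54} \approx -2.5741$)
$\left(M + 151\right)^{2} = \left(- \frac{139}{54} + 151\right)^{2} = \left(\frac{8015}{54}\right)^{2} = \frac{64240225}{2916}$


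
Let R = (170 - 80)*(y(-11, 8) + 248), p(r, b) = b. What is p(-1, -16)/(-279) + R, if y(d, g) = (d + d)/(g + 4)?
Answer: 6181261/279 ≈ 22155.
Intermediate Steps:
y(d, g) = 2*d/(4 + g) (y(d, g) = (2*d)/(4 + g) = 2*d/(4 + g))
R = 22155 (R = (170 - 80)*(2*(-11)/(4 + 8) + 248) = 90*(2*(-11)/12 + 248) = 90*(2*(-11)*(1/12) + 248) = 90*(-11/6 + 248) = 90*(1477/6) = 22155)
p(-1, -16)/(-279) + R = -16/(-279) + 22155 = -16*(-1/279) + 22155 = 16/279 + 22155 = 6181261/279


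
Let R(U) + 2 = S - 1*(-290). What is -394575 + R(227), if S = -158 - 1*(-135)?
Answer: -394310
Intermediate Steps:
S = -23 (S = -158 + 135 = -23)
R(U) = 265 (R(U) = -2 + (-23 - 1*(-290)) = -2 + (-23 + 290) = -2 + 267 = 265)
-394575 + R(227) = -394575 + 265 = -394310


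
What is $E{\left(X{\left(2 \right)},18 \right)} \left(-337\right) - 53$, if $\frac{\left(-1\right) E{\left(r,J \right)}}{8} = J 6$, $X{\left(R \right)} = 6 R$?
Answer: $291115$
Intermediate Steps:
$E{\left(r,J \right)} = - 48 J$ ($E{\left(r,J \right)} = - 8 J 6 = - 8 \cdot 6 J = - 48 J$)
$E{\left(X{\left(2 \right)},18 \right)} \left(-337\right) - 53 = \left(-48\right) 18 \left(-337\right) - 53 = \left(-864\right) \left(-337\right) - 53 = 291168 - 53 = 291115$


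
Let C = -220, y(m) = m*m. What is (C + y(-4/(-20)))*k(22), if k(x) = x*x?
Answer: -2661516/25 ≈ -1.0646e+5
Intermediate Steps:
k(x) = x**2
y(m) = m**2
(C + y(-4/(-20)))*k(22) = (-220 + (-4/(-20))**2)*22**2 = (-220 + (-4*(-1/20))**2)*484 = (-220 + (1/5)**2)*484 = (-220 + 1/25)*484 = -5499/25*484 = -2661516/25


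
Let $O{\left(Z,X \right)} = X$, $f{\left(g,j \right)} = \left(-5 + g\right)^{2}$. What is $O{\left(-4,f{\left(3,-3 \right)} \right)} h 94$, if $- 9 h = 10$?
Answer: $- \frac{3760}{9} \approx -417.78$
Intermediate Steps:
$h = - \frac{10}{9}$ ($h = \left(- \frac{1}{9}\right) 10 = - \frac{10}{9} \approx -1.1111$)
$O{\left(-4,f{\left(3,-3 \right)} \right)} h 94 = \left(-5 + 3\right)^{2} \left(- \frac{10}{9}\right) 94 = \left(-2\right)^{2} \left(- \frac{10}{9}\right) 94 = 4 \left(- \frac{10}{9}\right) 94 = \left(- \frac{40}{9}\right) 94 = - \frac{3760}{9}$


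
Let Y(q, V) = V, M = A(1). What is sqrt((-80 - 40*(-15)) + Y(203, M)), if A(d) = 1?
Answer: sqrt(521) ≈ 22.825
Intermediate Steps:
M = 1
sqrt((-80 - 40*(-15)) + Y(203, M)) = sqrt((-80 - 40*(-15)) + 1) = sqrt((-80 + 600) + 1) = sqrt(520 + 1) = sqrt(521)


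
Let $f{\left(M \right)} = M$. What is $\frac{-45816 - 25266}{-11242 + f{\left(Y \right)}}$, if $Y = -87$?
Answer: $\frac{71082}{11329} \approx 6.2743$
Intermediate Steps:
$\frac{-45816 - 25266}{-11242 + f{\left(Y \right)}} = \frac{-45816 - 25266}{-11242 - 87} = - \frac{71082}{-11329} = \left(-71082\right) \left(- \frac{1}{11329}\right) = \frac{71082}{11329}$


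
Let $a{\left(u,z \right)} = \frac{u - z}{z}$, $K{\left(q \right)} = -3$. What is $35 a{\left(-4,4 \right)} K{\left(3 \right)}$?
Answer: $210$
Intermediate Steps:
$a{\left(u,z \right)} = \frac{u - z}{z}$
$35 a{\left(-4,4 \right)} K{\left(3 \right)} = 35 \frac{-4 - 4}{4} \left(-3\right) = 35 \cdot \frac{1}{4} \left(-8\right) \left(-3\right) = 35 \left(-2\right) \left(-3\right) = \left(-70\right) \left(-3\right) = 210$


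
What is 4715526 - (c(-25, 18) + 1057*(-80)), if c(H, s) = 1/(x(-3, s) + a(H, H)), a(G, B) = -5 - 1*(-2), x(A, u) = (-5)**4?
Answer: 2985653491/622 ≈ 4.8001e+6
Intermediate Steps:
x(A, u) = 625
a(G, B) = -3 (a(G, B) = -5 + 2 = -3)
c(H, s) = 1/622 (c(H, s) = 1/(625 - 3) = 1/622)
4715526 - (c(-25, 18) + 1057*(-80)) = 4715526 - (1/622 + 1057*(-80)) = 4715526 - (1/622 - 84560) = 4715526 - 1*(-52596319/622) = 4715526 + 52596319/622 = 2985653491/622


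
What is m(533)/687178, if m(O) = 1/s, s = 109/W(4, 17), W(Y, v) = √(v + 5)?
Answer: √22/74902402 ≈ 6.2620e-8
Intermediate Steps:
W(Y, v) = √(5 + v)
s = 109*√22/22 (s = 109/(√(5 + 17)) = 109/(√22) = 109*(√22/22) = 109*√22/22 ≈ 23.239)
m(O) = √22/109 (m(O) = 1/(109*√22/22) = √22/109)
m(533)/687178 = (√22/109)/687178 = (√22/109)*(1/687178) = √22/74902402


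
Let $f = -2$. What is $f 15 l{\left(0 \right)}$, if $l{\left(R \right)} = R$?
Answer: $0$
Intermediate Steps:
$f 15 l{\left(0 \right)} = \left(-2\right) 15 \cdot 0 = \left(-30\right) 0 = 0$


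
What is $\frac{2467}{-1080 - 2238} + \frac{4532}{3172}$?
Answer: $\frac{1802963}{2631174} \approx 0.68523$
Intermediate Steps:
$\frac{2467}{-1080 - 2238} + \frac{4532}{3172} = \frac{2467}{-1080 - 2238} + 4532 \cdot \frac{1}{3172} = \frac{2467}{-3318} + \frac{1133}{793} = 2467 \left(- \frac{1}{3318}\right) + \frac{1133}{793} = - \frac{2467}{3318} + \frac{1133}{793} = \frac{1802963}{2631174}$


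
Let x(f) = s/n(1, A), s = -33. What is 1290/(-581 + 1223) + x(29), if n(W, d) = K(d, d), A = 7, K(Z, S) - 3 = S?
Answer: -1381/1070 ≈ -1.2907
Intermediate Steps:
K(Z, S) = 3 + S
n(W, d) = 3 + d
x(f) = -33/10 (x(f) = -33/(3 + 7) = -33/10)
1290/(-581 + 1223) + x(29) = 1290/(-581 + 1223) - 33/10 = 1290/642 - 33/10 = 1290*(1/642) - 33/10 = 215/107 - 33/10 = -1381/1070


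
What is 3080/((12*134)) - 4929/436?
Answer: -822869/87636 ≈ -9.3896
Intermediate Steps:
3080/((12*134)) - 4929/436 = 3080/1608 - 4929*1/436 = 3080*(1/1608) - 4929/436 = 385/201 - 4929/436 = -822869/87636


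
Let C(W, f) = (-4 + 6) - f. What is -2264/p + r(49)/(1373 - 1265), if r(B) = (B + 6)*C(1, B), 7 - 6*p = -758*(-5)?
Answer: -2770661/136188 ≈ -20.344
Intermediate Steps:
p = -1261/2 (p = 7/6 - (-379)*(-5)/3 = 7/6 - ⅙*3790 = 7/6 - 1895/3 = -1261/2 ≈ -630.50)
C(W, f) = 2 - f
r(B) = (2 - B)*(6 + B) (r(B) = (B + 6)*(2 - B) = (6 + B)*(2 - B) = (2 - B)*(6 + B))
-2264/p + r(49)/(1373 - 1265) = -2264/(-1261/2) + (-(-2 + 49)*(6 + 49))/(1373 - 1265) = -2264*(-2/1261) - 1*47*55/108 = 4528/1261 - 2585*1/108 = 4528/1261 - 2585/108 = -2770661/136188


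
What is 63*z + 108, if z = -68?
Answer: -4176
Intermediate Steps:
63*z + 108 = 63*(-68) + 108 = -4284 + 108 = -4176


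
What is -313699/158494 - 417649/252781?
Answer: -145492007525/40064271814 ≈ -3.6315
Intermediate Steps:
-313699/158494 - 417649/252781 = -145492007525/40064271814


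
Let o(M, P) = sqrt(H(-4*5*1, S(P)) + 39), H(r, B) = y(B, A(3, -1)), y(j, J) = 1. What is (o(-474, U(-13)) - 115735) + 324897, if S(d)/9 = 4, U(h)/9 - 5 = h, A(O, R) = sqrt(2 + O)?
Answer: 209162 + 2*sqrt(10) ≈ 2.0917e+5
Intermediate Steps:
U(h) = 45 + 9*h
S(d) = 36 (S(d) = 9*4 = 36)
H(r, B) = 1
o(M, P) = 2*sqrt(10) (o(M, P) = sqrt(1 + 39) = sqrt(40) = 2*sqrt(10))
(o(-474, U(-13)) - 115735) + 324897 = (2*sqrt(10) - 115735) + 324897 = (-115735 + 2*sqrt(10)) + 324897 = 209162 + 2*sqrt(10)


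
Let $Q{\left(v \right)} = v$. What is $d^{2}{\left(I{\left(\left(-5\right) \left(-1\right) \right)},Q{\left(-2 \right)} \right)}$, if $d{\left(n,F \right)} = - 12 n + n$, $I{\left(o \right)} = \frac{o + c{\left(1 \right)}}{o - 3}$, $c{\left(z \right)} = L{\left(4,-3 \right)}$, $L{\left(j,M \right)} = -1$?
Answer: $484$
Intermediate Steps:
$c{\left(z \right)} = -1$
$I{\left(o \right)} = \frac{-1 + o}{-3 + o}$ ($I{\left(o \right)} = \frac{o - 1}{o - 3} = \frac{-1 + o}{-3 + o}$)
$d{\left(n,F \right)} = - 11 n$
$d^{2}{\left(I{\left(\left(-5\right) \left(-1\right) \right)},Q{\left(-2 \right)} \right)} = \left(- 11 \frac{-1 - -5}{-3 - -5}\right)^{2} = \left(- 11 \frac{-1 + 5}{-3 + 5}\right)^{2} = \left(- 11 \cdot \frac{1}{2} \cdot 4\right)^{2} = \left(\left(-11\right) 2\right)^{2} = \left(-22\right)^{2} = 484$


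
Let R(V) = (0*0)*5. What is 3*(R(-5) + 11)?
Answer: 33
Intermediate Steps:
R(V) = 0 (R(V) = 0*5 = 0)
3*(R(-5) + 11) = 3*(0 + 11) = 3*11 = 33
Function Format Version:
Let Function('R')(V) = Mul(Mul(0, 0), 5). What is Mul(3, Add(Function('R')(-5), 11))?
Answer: 33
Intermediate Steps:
Function('R')(V) = 0 (Function('R')(V) = Mul(0, 5) = 0)
Mul(3, Add(Function('R')(-5), 11)) = Mul(3, Add(0, 11)) = Mul(3, 11) = 33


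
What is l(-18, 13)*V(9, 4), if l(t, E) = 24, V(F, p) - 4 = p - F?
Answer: -24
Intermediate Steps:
V(F, p) = 4 + p - F (V(F, p) = 4 + (p - F) = 4 + p - F)
l(-18, 13)*V(9, 4) = 24*(4 + 4 - 1*9) = 24*(4 + 4 - 9) = 24*(-1) = -24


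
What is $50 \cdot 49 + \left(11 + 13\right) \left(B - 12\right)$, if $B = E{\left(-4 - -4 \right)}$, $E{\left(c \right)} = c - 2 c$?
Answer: $2162$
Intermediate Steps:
$E{\left(c \right)} = - c$
$B = 0$ ($B = - (-4 - -4) = - (-4 + 4) = \left(-1\right) 0 = 0$)
$50 \cdot 49 + \left(11 + 13\right) \left(B - 12\right) = 50 \cdot 49 + \left(11 + 13\right) \left(0 - 12\right) = 2450 + 24 \left(-12\right) = 2450 - 288 = 2162$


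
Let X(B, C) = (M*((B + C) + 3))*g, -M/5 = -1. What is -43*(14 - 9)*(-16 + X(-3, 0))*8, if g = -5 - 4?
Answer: 27520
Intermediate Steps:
M = 5 (M = -5*(-1) = 5)
g = -9
X(B, C) = -135 - 45*B - 45*C (X(B, C) = (5*((B + C) + 3))*(-9) = (5*(3 + B + C))*(-9) = (15 + 5*B + 5*C)*(-9) = -135 - 45*B - 45*C)
-43*(14 - 9)*(-16 + X(-3, 0))*8 = -43*(14 - 9)*(-16 + (-135 - 45*(-3) - 45*0))*8 = -215*(-16 + (-135 + 135 + 0))*8 = -215*(-16 + 0)*8 = -215*(-16)*8 = -43*(-80)*8 = 3440*8 = 27520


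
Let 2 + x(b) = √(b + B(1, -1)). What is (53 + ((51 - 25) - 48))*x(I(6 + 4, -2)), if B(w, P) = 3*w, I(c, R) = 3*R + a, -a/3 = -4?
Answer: 31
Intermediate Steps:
a = 12 (a = -3*(-4) = 12)
I(c, R) = 12 + 3*R (I(c, R) = 3*R + 12 = 12 + 3*R)
x(b) = -2 + √(3 + b) (x(b) = -2 + √(b + 3*1) = -2 + √(b + 3) = -2 + √(3 + b))
(53 + ((51 - 25) - 48))*x(I(6 + 4, -2)) = (53 + ((51 - 25) - 48))*(-2 + √(3 + (12 + 3*(-2)))) = (53 + (26 - 48))*(-2 + √(3 + (12 - 6))) = (53 - 22)*(-2 + √(3 + 6)) = 31*(-2 + √9) = 31*(-2 + 3) = 31*1 = 31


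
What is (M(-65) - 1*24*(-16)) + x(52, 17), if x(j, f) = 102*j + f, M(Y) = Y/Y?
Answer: 5706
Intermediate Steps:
M(Y) = 1
x(j, f) = f + 102*j
(M(-65) - 1*24*(-16)) + x(52, 17) = (1 - 1*24*(-16)) + (17 + 102*52) = (1 - 24*(-16)) + (17 + 5304) = (1 + 384) + 5321 = 385 + 5321 = 5706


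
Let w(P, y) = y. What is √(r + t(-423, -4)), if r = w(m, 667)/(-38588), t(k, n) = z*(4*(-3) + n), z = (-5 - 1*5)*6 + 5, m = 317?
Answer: √327580989131/19294 ≈ 29.664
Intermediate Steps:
z = -55 (z = (-5 - 5)*6 + 5 = -10*6 + 5 = -60 + 5 = -55)
t(k, n) = 660 - 55*n (t(k, n) = -55*(4*(-3) + n) = -55*(-12 + n) = 660 - 55*n)
r = -667/38588 (r = 667/(-38588) = 667*(-1/38588) = -667/38588 ≈ -0.017285)
√(r + t(-423, -4)) = √(-667/38588 + (660 - 55*(-4))) = √(-667/38588 + (660 + 220)) = √(-667/38588 + 880) = √(33956773/38588) = √327580989131/19294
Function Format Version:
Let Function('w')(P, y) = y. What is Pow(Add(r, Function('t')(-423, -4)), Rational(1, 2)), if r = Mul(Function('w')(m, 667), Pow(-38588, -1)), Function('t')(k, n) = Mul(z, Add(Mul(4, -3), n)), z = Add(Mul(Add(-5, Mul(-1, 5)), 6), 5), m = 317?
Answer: Mul(Rational(1, 19294), Pow(327580989131, Rational(1, 2))) ≈ 29.664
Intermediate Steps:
z = -55 (z = Add(Mul(Add(-5, -5), 6), 5) = Add(Mul(-10, 6), 5) = Add(-60, 5) = -55)
Function('t')(k, n) = Add(660, Mul(-55, n)) (Function('t')(k, n) = Mul(-55, Add(Mul(4, -3), n)) = Mul(-55, Add(-12, n)) = Add(660, Mul(-55, n)))
r = Rational(-667, 38588) (r = Mul(667, Pow(-38588, -1)) = Mul(667, Rational(-1, 38588)) = Rational(-667, 38588) ≈ -0.017285)
Pow(Add(r, Function('t')(-423, -4)), Rational(1, 2)) = Pow(Add(Rational(-667, 38588), Add(660, Mul(-55, -4))), Rational(1, 2)) = Pow(Add(Rational(-667, 38588), Add(660, 220)), Rational(1, 2)) = Pow(Add(Rational(-667, 38588), 880), Rational(1, 2)) = Pow(Rational(33956773, 38588), Rational(1, 2)) = Mul(Rational(1, 19294), Pow(327580989131, Rational(1, 2)))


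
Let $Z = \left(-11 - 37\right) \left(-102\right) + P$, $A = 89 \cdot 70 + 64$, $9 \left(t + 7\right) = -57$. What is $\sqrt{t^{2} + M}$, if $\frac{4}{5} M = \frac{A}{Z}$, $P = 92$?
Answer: $\frac{\sqrt{40161418210}}{14964} \approx 13.392$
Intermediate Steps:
$t = - \frac{40}{3}$ ($t = -7 + \frac{1}{9} \left(-57\right) = -7 - \frac{19}{3} = - \frac{40}{3} \approx -13.333$)
$A = 6294$ ($A = 6230 + 64 = 6294$)
$Z = 4988$ ($Z = \left(-11 - 37\right) \left(-102\right) + 92 = \left(-48\right) \left(-102\right) + 92 = 4896 + 92 = 4988$)
$M = \frac{15735}{9976}$ ($M = \frac{5 \cdot \frac{6294}{4988}}{4} = \frac{5 \cdot 6294 \cdot \frac{1}{4988}}{4} = \frac{5}{4} \cdot \frac{3147}{2494} = \frac{15735}{9976} \approx 1.5773$)
$\sqrt{t^{2} + M} = \sqrt{\left(- \frac{40}{3}\right)^{2} + \frac{15735}{9976}} = \sqrt{\frac{1600}{9} + \frac{15735}{9976}} = \sqrt{\frac{16103215}{89784}} = \frac{\sqrt{40161418210}}{14964}$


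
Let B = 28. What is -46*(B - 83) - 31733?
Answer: -29203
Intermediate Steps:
-46*(B - 83) - 31733 = -46*(28 - 83) - 31733 = -46*(-55) - 31733 = 2530 - 31733 = -29203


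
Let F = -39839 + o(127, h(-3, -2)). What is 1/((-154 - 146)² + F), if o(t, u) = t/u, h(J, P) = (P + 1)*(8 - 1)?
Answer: 7/351000 ≈ 1.9943e-5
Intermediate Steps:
h(J, P) = 7 + 7*P (h(J, P) = (1 + P)*7 = 7 + 7*P)
F = -279000/7 (F = -39839 + 127/(7 + 7*(-2)) = -39839 + 127/(7 - 14) = -39839 + 127/(-7) = -39839 + 127*(-⅐) = -39839 - 127/7 = -279000/7 ≈ -39857.)
1/((-154 - 146)² + F) = 1/((-154 - 146)² - 279000/7) = 1/((-300)² - 279000/7) = 1/(90000 - 279000/7) = 1/(351000/7) = 7/351000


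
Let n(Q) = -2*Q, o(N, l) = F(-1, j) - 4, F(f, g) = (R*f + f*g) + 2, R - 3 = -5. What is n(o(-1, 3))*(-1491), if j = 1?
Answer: -2982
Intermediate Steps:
R = -2 (R = 3 - 5 = -2)
F(f, g) = 2 - 2*f + f*g (F(f, g) = (-2*f + f*g) + 2 = 2 - 2*f + f*g)
o(N, l) = -1 (o(N, l) = (2 - 2*(-1) - 1*1) - 4 = (2 + 2 - 1) - 4 = 3 - 4 = -1)
n(o(-1, 3))*(-1491) = -2*(-1)*(-1491) = 2*(-1491) = -2982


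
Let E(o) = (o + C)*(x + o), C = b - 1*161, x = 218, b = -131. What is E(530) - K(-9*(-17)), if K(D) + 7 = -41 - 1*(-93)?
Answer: 177979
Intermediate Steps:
C = -292 (C = -131 - 1*161 = -131 - 161 = -292)
K(D) = 45 (K(D) = -7 + (-41 - 1*(-93)) = -7 + (-41 + 93) = -7 + 52 = 45)
E(o) = (-292 + o)*(218 + o) (E(o) = (o - 292)*(218 + o) = (-292 + o)*(218 + o))
E(530) - K(-9*(-17)) = (-63656 + 530² - 74*530) - 1*45 = (-63656 + 280900 - 39220) - 45 = 178024 - 45 = 177979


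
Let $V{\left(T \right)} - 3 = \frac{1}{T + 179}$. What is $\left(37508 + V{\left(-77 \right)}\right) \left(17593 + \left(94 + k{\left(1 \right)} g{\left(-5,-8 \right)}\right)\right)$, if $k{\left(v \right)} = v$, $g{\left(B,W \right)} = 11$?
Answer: $\frac{33857362427}{51} \approx 6.6387 \cdot 10^{8}$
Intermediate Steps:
$V{\left(T \right)} = 3 + \frac{1}{179 + T}$ ($V{\left(T \right)} = 3 + \frac{1}{T + 179} = 3 + \frac{1}{179 + T}$)
$\left(37508 + V{\left(-77 \right)}\right) \left(17593 + \left(94 + k{\left(1 \right)} g{\left(-5,-8 \right)}\right)\right) = \left(37508 + \frac{538 + 3 \left(-77\right)}{179 - 77}\right) \left(17593 + \left(94 + 1 \cdot 11\right)\right) = \left(37508 + \frac{538 - 231}{102}\right) \left(17593 + \left(94 + 11\right)\right) = \left(37508 + \frac{1}{102} \cdot 307\right) \left(17593 + 105\right) = \left(37508 + \frac{307}{102}\right) 17698 = \frac{3826123}{102} \cdot 17698 = \frac{33857362427}{51}$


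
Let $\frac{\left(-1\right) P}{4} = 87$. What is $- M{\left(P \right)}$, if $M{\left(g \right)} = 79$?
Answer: $-79$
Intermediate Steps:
$P = -348$ ($P = \left(-4\right) 87 = -348$)
$- M{\left(P \right)} = \left(-1\right) 79 = -79$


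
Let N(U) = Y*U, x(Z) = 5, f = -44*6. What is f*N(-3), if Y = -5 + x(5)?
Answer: 0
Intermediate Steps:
f = -264
Y = 0 (Y = -5 + 5 = 0)
N(U) = 0 (N(U) = 0*U = 0)
f*N(-3) = -264*0 = 0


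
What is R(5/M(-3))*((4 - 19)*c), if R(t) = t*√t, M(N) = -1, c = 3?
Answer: 225*I*√5 ≈ 503.12*I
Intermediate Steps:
R(t) = t^(3/2)
R(5/M(-3))*((4 - 19)*c) = (5/(-1))^(3/2)*((4 - 19)*3) = (5*(-1))^(3/2)*(-15*3) = (-5)^(3/2)*(-45) = -5*I*√5*(-45) = 225*I*√5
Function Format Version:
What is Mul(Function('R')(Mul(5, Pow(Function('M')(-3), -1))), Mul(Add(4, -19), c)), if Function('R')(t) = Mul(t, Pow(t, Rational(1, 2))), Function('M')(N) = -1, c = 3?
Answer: Mul(225, I, Pow(5, Rational(1, 2))) ≈ Mul(503.12, I)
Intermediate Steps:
Function('R')(t) = Pow(t, Rational(3, 2))
Mul(Function('R')(Mul(5, Pow(Function('M')(-3), -1))), Mul(Add(4, -19), c)) = Mul(Pow(Mul(5, Pow(-1, -1)), Rational(3, 2)), Mul(Add(4, -19), 3)) = Mul(Pow(Mul(5, -1), Rational(3, 2)), Mul(-15, 3)) = Mul(Pow(-5, Rational(3, 2)), -45) = Mul(Mul(-5, I, Pow(5, Rational(1, 2))), -45) = Mul(225, I, Pow(5, Rational(1, 2)))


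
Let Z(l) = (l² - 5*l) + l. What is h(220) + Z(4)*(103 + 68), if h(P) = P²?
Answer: 48400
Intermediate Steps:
Z(l) = l² - 4*l
h(220) + Z(4)*(103 + 68) = 220² + (4*(-4 + 4))*(103 + 68) = 48400 + (4*0)*171 = 48400 + 0*171 = 48400 + 0 = 48400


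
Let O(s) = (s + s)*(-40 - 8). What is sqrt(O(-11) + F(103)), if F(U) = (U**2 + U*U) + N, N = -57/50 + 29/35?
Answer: 3*sqrt(12126786)/70 ≈ 149.24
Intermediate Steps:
N = -109/350 (N = -57*1/50 + 29*(1/35) = -57/50 + 29/35 = -109/350 ≈ -0.31143)
O(s) = -96*s (O(s) = (2*s)*(-48) = -96*s)
F(U) = -109/350 + 2*U**2 (F(U) = (U**2 + U*U) - 109/350 = (U**2 + U**2) - 109/350 = 2*U**2 - 109/350 = -109/350 + 2*U**2)
sqrt(O(-11) + F(103)) = sqrt(-96*(-11) + (-109/350 + 2*103**2)) = sqrt(1056 + (-109/350 + 2*10609)) = sqrt(1056 + (-109/350 + 21218)) = sqrt(1056 + 7426191/350) = sqrt(7795791/350) = 3*sqrt(12126786)/70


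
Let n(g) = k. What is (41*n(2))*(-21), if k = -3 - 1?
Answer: 3444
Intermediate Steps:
k = -4
n(g) = -4
(41*n(2))*(-21) = (41*(-4))*(-21) = -164*(-21) = 3444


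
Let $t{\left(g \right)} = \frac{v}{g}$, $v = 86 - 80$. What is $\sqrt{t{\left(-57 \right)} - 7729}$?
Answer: $\frac{63 i \sqrt{703}}{19} \approx 87.915 i$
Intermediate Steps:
$v = 6$
$t{\left(g \right)} = \frac{6}{g}$
$\sqrt{t{\left(-57 \right)} - 7729} = \sqrt{\frac{6}{-57} - 7729} = \sqrt{6 \left(- \frac{1}{57}\right) - 7729} = \sqrt{- \frac{2}{19} - 7729} = \sqrt{- \frac{146853}{19}} = \frac{63 i \sqrt{703}}{19}$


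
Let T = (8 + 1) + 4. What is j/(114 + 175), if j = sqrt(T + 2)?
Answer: sqrt(15)/289 ≈ 0.013401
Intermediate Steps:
T = 13 (T = 9 + 4 = 13)
j = sqrt(15) (j = sqrt(13 + 2) = sqrt(15) ≈ 3.8730)
j/(114 + 175) = sqrt(15)/(114 + 175) = sqrt(15)/289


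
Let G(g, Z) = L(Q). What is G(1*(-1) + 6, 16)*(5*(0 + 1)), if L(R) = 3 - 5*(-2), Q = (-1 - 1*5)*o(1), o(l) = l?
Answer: 65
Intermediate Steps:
Q = -6 (Q = (-1 - 1*5)*1 = (-1 - 5)*1 = -6*1 = -6)
L(R) = 13 (L(R) = 3 + 10 = 13)
G(g, Z) = 13
G(1*(-1) + 6, 16)*(5*(0 + 1)) = 13*(5*(0 + 1)) = 13*(5*1) = 13*5 = 65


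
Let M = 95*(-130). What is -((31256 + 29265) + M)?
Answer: -48171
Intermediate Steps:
M = -12350
-((31256 + 29265) + M) = -((31256 + 29265) - 12350) = -(60521 - 12350) = -1*48171 = -48171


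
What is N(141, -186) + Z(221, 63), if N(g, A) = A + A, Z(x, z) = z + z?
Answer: -246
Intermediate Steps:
Z(x, z) = 2*z
N(g, A) = 2*A
N(141, -186) + Z(221, 63) = 2*(-186) + 2*63 = -372 + 126 = -246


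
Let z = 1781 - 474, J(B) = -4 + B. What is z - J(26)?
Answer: 1285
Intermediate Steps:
z = 1307
z - J(26) = 1307 - (-4 + 26) = 1307 - 1*22 = 1307 - 22 = 1285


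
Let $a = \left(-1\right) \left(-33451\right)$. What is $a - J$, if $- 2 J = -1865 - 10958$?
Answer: $\frac{54079}{2} \approx 27040.0$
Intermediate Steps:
$a = 33451$
$J = \frac{12823}{2}$ ($J = - \frac{-1865 - 10958}{2} = \left(- \frac{1}{2}\right) \left(-12823\right) = \frac{12823}{2} \approx 6411.5$)
$a - J = 33451 - \frac{12823}{2} = \frac{54079}{2}$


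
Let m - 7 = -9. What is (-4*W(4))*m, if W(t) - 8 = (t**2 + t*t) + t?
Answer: 352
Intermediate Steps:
m = -2 (m = 7 - 9 = -2)
W(t) = 8 + t + 2*t**2 (W(t) = 8 + ((t**2 + t*t) + t) = 8 + ((t**2 + t**2) + t) = 8 + (2*t**2 + t) = 8 + (t + 2*t**2) = 8 + t + 2*t**2)
(-4*W(4))*m = -4*(8 + 4 + 2*4**2)*(-2) = -4*(8 + 4 + 2*16)*(-2) = -4*(8 + 4 + 32)*(-2) = -4*44*(-2) = -176*(-2) = 352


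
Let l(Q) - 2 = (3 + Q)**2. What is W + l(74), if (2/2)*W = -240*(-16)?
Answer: 9771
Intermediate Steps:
l(Q) = 2 + (3 + Q)**2
W = 3840 (W = -240*(-16) = 3840)
W + l(74) = 3840 + (2 + (3 + 74)**2) = 3840 + (2 + 77**2) = 3840 + (2 + 5929) = 3840 + 5931 = 9771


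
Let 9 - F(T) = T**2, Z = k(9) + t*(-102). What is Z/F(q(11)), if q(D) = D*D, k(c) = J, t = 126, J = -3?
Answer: 12855/14632 ≈ 0.87855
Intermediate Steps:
k(c) = -3
q(D) = D**2
Z = -12855 (Z = -3 + 126*(-102) = -3 - 12852 = -12855)
F(T) = 9 - T**2
Z/F(q(11)) = -12855/(9 - (11**2)**2) = -12855/(9 - 1*121**2) = -12855/(9 - 1*14641) = -12855/(9 - 14641) = -12855/(-14632) = -12855*(-1/14632) = 12855/14632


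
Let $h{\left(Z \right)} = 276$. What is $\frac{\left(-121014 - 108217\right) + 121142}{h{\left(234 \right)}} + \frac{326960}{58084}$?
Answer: $- \frac{1547000129}{4007796} \approx -386.0$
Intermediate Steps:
$\frac{\left(-121014 - 108217\right) + 121142}{h{\left(234 \right)}} + \frac{326960}{58084} = \frac{\left(-121014 - 108217\right) + 121142}{276} + \frac{326960}{58084} = \left(-229231 + 121142\right) \frac{1}{276} + 326960 \cdot \frac{1}{58084} = \left(-108089\right) \frac{1}{276} + \frac{81740}{14521} = - \frac{108089}{276} + \frac{81740}{14521} = - \frac{1547000129}{4007796}$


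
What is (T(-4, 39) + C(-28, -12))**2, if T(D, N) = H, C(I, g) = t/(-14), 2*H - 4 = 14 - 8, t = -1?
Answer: 5041/196 ≈ 25.719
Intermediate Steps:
H = 5 (H = 2 + (14 - 8)/2 = 2 + (1/2)*6 = 2 + 3 = 5)
C(I, g) = 1/14 (C(I, g) = -1/(-14) = -1*(-1/14) = 1/14)
T(D, N) = 5
(T(-4, 39) + C(-28, -12))**2 = (5 + 1/14)**2 = (71/14)**2 = 5041/196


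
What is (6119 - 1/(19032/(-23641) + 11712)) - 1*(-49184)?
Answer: 15311429677439/276864360 ≈ 55303.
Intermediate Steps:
(6119 - 1/(19032/(-23641) + 11712)) - 1*(-49184) = (6119 - 1/(19032*(-1/23641) + 11712)) + 49184 = (6119 - 1/(-19032/23641 + 11712)) + 49184 = (6119 - 1/276864360/23641) + 49184 = (6119 - 1*23641/276864360) + 49184 = (6119 - 23641/276864360) + 49184 = 1694132995199/276864360 + 49184 = 15311429677439/276864360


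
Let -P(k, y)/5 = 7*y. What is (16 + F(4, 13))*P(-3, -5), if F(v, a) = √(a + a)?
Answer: 2800 + 175*√26 ≈ 3692.3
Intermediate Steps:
P(k, y) = -35*y
F(v, a) = √2*√a (F(v, a) = √(2*a) = √2*√a)
(16 + F(4, 13))*P(-3, -5) = (16 + √2*√13)*(-35*(-5)) = (16 + √26)*175 = 2800 + 175*√26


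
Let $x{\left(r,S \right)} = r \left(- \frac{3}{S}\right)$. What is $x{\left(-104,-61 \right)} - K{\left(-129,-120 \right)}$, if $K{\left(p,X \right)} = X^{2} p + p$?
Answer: $\frac{113321157}{61} \approx 1.8577 \cdot 10^{6}$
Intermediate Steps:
$x{\left(r,S \right)} = - \frac{3 r}{S}$
$K{\left(p,X \right)} = p + p X^{2}$ ($K{\left(p,X \right)} = p X^{2} + p = p + p X^{2}$)
$x{\left(-104,-61 \right)} - K{\left(-129,-120 \right)} = \left(-3\right) \left(-104\right) \frac{1}{-61} - - 129 \left(1 + \left(-120\right)^{2}\right) = \left(-3\right) \left(-104\right) \left(- \frac{1}{61}\right) - - 129 \left(1 + 14400\right) = - \frac{312}{61} - \left(-129\right) 14401 = - \frac{312}{61} - -1857729 = - \frac{312}{61} + 1857729 = \frac{113321157}{61}$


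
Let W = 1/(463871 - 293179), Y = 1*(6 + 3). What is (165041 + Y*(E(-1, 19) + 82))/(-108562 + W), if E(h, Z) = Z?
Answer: -28326337400/18530664903 ≈ -1.5286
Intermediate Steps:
Y = 9 (Y = 1*9 = 9)
W = 1/170692 ≈ 5.8585e-6
(165041 + Y*(E(-1, 19) + 82))/(-108562 + W) = (165041 + 9*(19 + 82))/(-108562 + 1/170692) = (165041 + 9*101)/(-18530664903/170692) = (165041 + 909)*(-170692/18530664903) = 165950*(-170692/18530664903) = -28326337400/18530664903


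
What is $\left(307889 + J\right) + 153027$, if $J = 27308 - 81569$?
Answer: $406655$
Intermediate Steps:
$J = -54261$
$\left(307889 + J\right) + 153027 = \left(307889 - 54261\right) + 153027 = 253628 + 153027 = 406655$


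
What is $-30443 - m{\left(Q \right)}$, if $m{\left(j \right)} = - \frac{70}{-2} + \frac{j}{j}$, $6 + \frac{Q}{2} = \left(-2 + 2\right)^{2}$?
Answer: $-30479$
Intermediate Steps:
$Q = -12$ ($Q = -12 + 2 \left(-2 + 2\right)^{2} = -12 + 2 \cdot 0^{2} = -12 + 2 \cdot 0 = -12 + 0 = -12$)
$m{\left(j \right)} = 36$ ($m{\left(j \right)} = \left(-70\right) \left(- \frac{1}{2}\right) + 1 = 35 + 1 = 36$)
$-30443 - m{\left(Q \right)} = -30443 - 36 = -30479$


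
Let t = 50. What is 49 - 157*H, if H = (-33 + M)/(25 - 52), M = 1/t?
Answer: -192743/1350 ≈ -142.77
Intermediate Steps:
M = 1/50 ≈ 0.020000
H = 1649/1350 (H = (-33 + 1/50)/(25 - 52) = -1649/50/(-27) = -1649/50*(-1/27) = 1649/1350 ≈ 1.2215)
49 - 157*H = 49 - 157*1649/1350 = 49 - 258893/1350 = -192743/1350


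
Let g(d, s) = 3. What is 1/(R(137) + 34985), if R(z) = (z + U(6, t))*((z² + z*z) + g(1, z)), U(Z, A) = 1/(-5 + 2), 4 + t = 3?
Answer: 3/15496765 ≈ 1.9359e-7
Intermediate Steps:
t = -1 (t = -4 + 3 = -1)
U(Z, A) = -⅓ (U(Z, A) = 1/(-3) = -⅓)
R(z) = (3 + 2*z²)*(-⅓ + z) (R(z) = (z - ⅓)*((z² + z*z) + 3) = (-⅓ + z)*((z² + z²) + 3) = (-⅓ + z)*(2*z² + 3) = (-⅓ + z)*(3 + 2*z²) = (3 + 2*z²)*(-⅓ + z))
1/(R(137) + 34985) = 1/((-1 + 2*137³ + 3*137 - ⅔*137²) + 34985) = 1/((-1 + 2*2571353 + 411 - ⅔*18769) + 34985) = 1/((-1 + 5142706 + 411 - 37538/3) + 34985) = 1/(15391810/3 + 34985) = 1/(15496765/3) = 3/15496765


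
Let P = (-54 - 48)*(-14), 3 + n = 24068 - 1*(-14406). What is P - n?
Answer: -37043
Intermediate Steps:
n = 38471 (n = -3 + (24068 - 1*(-14406)) = -3 + (24068 + 14406) = -3 + 38474 = 38471)
P = 1428 (P = -102*(-14) = 1428)
P - n = 1428 - 1*38471 = 1428 - 38471 = -37043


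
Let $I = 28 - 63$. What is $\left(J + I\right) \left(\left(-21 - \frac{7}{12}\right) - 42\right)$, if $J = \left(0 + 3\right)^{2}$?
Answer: $\frac{9919}{6} \approx 1653.2$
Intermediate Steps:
$I = -35$
$J = 9$ ($J = 3^{2} = 9$)
$\left(J + I\right) \left(\left(-21 - \frac{7}{12}\right) - 42\right) = \left(9 - 35\right) \left(\left(-21 - \frac{7}{12}\right) - 42\right) = - 26 \left(\left(-21 - \frac{7}{12}\right) - 42\right) = - 26 \left(- \frac{259}{12} - 42\right) = \left(-26\right) \left(- \frac{763}{12}\right) = \frac{9919}{6}$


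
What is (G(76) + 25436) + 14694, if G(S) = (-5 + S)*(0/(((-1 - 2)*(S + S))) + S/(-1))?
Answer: 34734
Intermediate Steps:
G(S) = -S*(-5 + S) (G(S) = (-5 + S)*(0/((-6*S)) + S*(-1)) = (-5 + S)*(0/((-6*S)) - S) = (-5 + S)*(0*(-1/(6*S)) - S) = (-5 + S)*(0 - S) = (-5 + S)*(-S) = -S*(-5 + S))
(G(76) + 25436) + 14694 = (76*(5 - 1*76) + 25436) + 14694 = (76*(5 - 76) + 25436) + 14694 = (76*(-71) + 25436) + 14694 = (-5396 + 25436) + 14694 = 20040 + 14694 = 34734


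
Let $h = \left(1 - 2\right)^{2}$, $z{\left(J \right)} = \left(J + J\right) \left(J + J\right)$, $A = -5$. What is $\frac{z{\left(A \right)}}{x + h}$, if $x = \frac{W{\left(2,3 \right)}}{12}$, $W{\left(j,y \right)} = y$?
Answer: $80$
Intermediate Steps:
$z{\left(J \right)} = 4 J^{2}$ ($z{\left(J \right)} = 2 J 2 J = 4 J^{2}$)
$x = \frac{1}{4}$ ($x = \frac{3}{12} = 3 \cdot \frac{1}{12} = \frac{1}{4} \approx 0.25$)
$h = 1$ ($h = \left(-1\right)^{2} = 1$)
$\frac{z{\left(A \right)}}{x + h} = \frac{4 \left(-5\right)^{2}}{\frac{1}{4} + 1} = \frac{4 \cdot 25}{\frac{5}{4}} = \frac{4}{5} \cdot 100 = 80$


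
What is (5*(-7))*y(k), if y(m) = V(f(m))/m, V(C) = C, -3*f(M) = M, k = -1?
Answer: 35/3 ≈ 11.667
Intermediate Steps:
f(M) = -M/3
y(m) = -1/3 (y(m) = (-m/3)/m = -1/3)
(5*(-7))*y(k) = (5*(-7))*(-1/3) = -35*(-1/3) = 35/3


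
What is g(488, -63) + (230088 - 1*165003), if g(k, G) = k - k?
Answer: 65085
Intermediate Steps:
g(k, G) = 0
g(488, -63) + (230088 - 1*165003) = 0 + (230088 - 1*165003) = 0 + (230088 - 165003) = 0 + 65085 = 65085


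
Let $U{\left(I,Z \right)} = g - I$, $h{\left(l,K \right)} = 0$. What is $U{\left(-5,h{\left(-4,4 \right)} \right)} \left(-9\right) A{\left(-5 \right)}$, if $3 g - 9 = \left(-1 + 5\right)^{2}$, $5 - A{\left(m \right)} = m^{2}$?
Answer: $2400$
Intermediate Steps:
$A{\left(m \right)} = 5 - m^{2}$
$g = \frac{25}{3}$ ($g = 3 + \frac{\left(-1 + 5\right)^{2}}{3} = 3 + \frac{4^{2}}{3} = 3 + \frac{1}{3} \cdot 16 = 3 + \frac{16}{3} = \frac{25}{3} \approx 8.3333$)
$U{\left(I,Z \right)} = \frac{25}{3} - I$
$U{\left(-5,h{\left(-4,4 \right)} \right)} \left(-9\right) A{\left(-5 \right)} = \left(\frac{25}{3} - -5\right) \left(-9\right) \left(5 - \left(-5\right)^{2}\right) = \left(\frac{25}{3} + 5\right) \left(-9\right) \left(5 - 25\right) = \frac{40}{3} \left(-9\right) \left(5 - 25\right) = \left(-120\right) \left(-20\right) = 2400$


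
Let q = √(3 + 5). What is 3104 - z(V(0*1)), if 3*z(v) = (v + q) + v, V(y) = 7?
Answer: 9298/3 - 2*√2/3 ≈ 3098.4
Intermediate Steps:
q = 2*√2 (q = √8 = 2*√2 ≈ 2.8284)
z(v) = 2*v/3 + 2*√2/3 (z(v) = ((v + 2*√2) + v)/3 = (2*v + 2*√2)/3 = 2*v/3 + 2*√2/3)
3104 - z(V(0*1)) = 3104 - ((⅔)*7 + 2*√2/3) = 3104 - (14/3 + 2*√2/3) = 3104 + (-14/3 - 2*√2/3) = 9298/3 - 2*√2/3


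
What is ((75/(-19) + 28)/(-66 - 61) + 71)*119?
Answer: 20333054/2413 ≈ 8426.5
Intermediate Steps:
((75/(-19) + 28)/(-66 - 61) + 71)*119 = ((75*(-1/19) + 28)/(-127) + 71)*119 = ((-75/19 + 28)*(-1/127) + 71)*119 = ((457/19)*(-1/127) + 71)*119 = (-457/2413 + 71)*119 = (170866/2413)*119 = 20333054/2413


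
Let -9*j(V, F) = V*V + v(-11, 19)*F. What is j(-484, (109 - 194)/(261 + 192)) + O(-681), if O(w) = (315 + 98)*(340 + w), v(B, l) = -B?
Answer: -680293174/4077 ≈ -1.6686e+5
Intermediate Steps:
j(V, F) = -11*F/9 - V²/9 (j(V, F) = -(V*V + (-1*(-11))*F)/9 = -(V² + 11*F)/9 = -11*F/9 - V²/9)
O(w) = 140420 + 413*w (O(w) = 413*(340 + w) = 140420 + 413*w)
j(-484, (109 - 194)/(261 + 192)) + O(-681) = (-11*(109 - 194)/(9*(261 + 192)) - ⅑*(-484)²) + (140420 + 413*(-681)) = (-(-935)/(9*453) - ⅑*234256) + (140420 - 281253) = (-(-935)/(9*453) - 234256/9) - 140833 = (-11/9*(-85/453) - 234256/9) - 140833 = (935/4077 - 234256/9) - 140833 = -106117033/4077 - 140833 = -680293174/4077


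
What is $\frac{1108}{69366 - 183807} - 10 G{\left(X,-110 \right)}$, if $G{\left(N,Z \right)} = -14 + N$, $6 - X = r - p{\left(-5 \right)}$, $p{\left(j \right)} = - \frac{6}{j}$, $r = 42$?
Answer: $\frac{55846100}{114441} \approx 487.99$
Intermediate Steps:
$X = - \frac{174}{5}$ ($X = 6 - \left(42 - - \frac{6}{-5}\right) = 6 - \left(42 - \left(-6\right) \left(- \frac{1}{5}\right)\right) = 6 - \left(42 - \frac{6}{5}\right) = 6 - \frac{204}{5} = - \frac{174}{5} \approx -34.8$)
$\frac{1108}{69366 - 183807} - 10 G{\left(X,-110 \right)} = \frac{1108}{69366 - 183807} - 10 \left(-14 - \frac{174}{5}\right) = \frac{1108}{69366 - 183807} - 10 \left(- \frac{244}{5}\right) = \frac{1108}{-114441} - -488 = 1108 \left(- \frac{1}{114441}\right) + 488 = - \frac{1108}{114441} + 488 = \frac{55846100}{114441}$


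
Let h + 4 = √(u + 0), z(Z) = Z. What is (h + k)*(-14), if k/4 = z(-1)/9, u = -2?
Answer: 560/9 - 14*I*√2 ≈ 62.222 - 19.799*I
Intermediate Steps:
k = -4/9 (k = 4*(-1/9) = 4*(-1*⅑) = 4*(-⅑) = -4/9 ≈ -0.44444)
h = -4 + I*√2 (h = -4 + √(-2 + 0) = -4 + √(-2) = -4 + I*√2 ≈ -4.0 + 1.4142*I)
(h + k)*(-14) = ((-4 + I*√2) - 4/9)*(-14) = (-40/9 + I*√2)*(-14) = 560/9 - 14*I*√2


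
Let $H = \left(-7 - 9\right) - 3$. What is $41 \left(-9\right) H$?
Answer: $7011$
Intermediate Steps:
$H = -19$ ($H = -16 - 3 = -19$)
$41 \left(-9\right) H = 41 \left(-9\right) \left(-19\right) = \left(-369\right) \left(-19\right) = 7011$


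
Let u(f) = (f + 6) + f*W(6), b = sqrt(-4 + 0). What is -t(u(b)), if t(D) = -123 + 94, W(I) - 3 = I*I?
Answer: 29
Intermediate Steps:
W(I) = 3 + I**2 (W(I) = 3 + I*I = 3 + I**2)
b = 2*I (b = sqrt(-4) = 2*I ≈ 2.0*I)
u(f) = 6 + 40*f (u(f) = (f + 6) + f*(3 + 6**2) = (6 + f) + f*(3 + 36) = (6 + f) + f*39 = (6 + f) + 39*f = 6 + 40*f)
t(D) = -29
-t(u(b)) = -1*(-29) = 29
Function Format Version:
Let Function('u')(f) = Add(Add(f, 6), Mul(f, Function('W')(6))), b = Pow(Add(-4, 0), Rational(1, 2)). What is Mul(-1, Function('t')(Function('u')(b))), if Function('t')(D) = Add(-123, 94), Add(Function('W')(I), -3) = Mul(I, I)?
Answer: 29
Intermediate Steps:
Function('W')(I) = Add(3, Pow(I, 2)) (Function('W')(I) = Add(3, Mul(I, I)) = Add(3, Pow(I, 2)))
b = Mul(2, I) (b = Pow(-4, Rational(1, 2)) = Mul(2, I) ≈ Mul(2.0000, I))
Function('u')(f) = Add(6, Mul(40, f)) (Function('u')(f) = Add(Add(f, 6), Mul(f, Add(3, Pow(6, 2)))) = Add(Add(6, f), Mul(f, Add(3, 36))) = Add(Add(6, f), Mul(f, 39)) = Add(Add(6, f), Mul(39, f)) = Add(6, Mul(40, f)))
Function('t')(D) = -29
Mul(-1, Function('t')(Function('u')(b))) = Mul(-1, -29) = 29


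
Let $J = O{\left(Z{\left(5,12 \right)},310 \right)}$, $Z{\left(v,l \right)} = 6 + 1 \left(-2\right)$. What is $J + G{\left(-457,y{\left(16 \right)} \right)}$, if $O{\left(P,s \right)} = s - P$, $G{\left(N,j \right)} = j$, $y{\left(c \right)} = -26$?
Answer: $280$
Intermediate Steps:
$Z{\left(v,l \right)} = 4$ ($Z{\left(v,l \right)} = 6 - 2 = 4$)
$J = 306$ ($J = 310 - 4 = 306$)
$J + G{\left(-457,y{\left(16 \right)} \right)} = 306 - 26 = 280$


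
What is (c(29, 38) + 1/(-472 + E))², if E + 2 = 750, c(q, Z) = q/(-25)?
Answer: 63664441/47610000 ≈ 1.3372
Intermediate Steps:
c(q, Z) = -q/25 (c(q, Z) = q*(-1/25) = -q/25)
E = 748 (E = -2 + 750 = 748)
(c(29, 38) + 1/(-472 + E))² = (-1/25*29 + 1/(-472 + 748))² = (-29/25 + 1/276)² = (-7979/6900)² = 63664441/47610000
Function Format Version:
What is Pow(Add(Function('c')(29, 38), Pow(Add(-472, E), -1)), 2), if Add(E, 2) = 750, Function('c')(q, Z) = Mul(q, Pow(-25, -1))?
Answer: Rational(63664441, 47610000) ≈ 1.3372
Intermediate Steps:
Function('c')(q, Z) = Mul(Rational(-1, 25), q) (Function('c')(q, Z) = Mul(q, Rational(-1, 25)) = Mul(Rational(-1, 25), q))
E = 748 (E = Add(-2, 750) = 748)
Pow(Add(Function('c')(29, 38), Pow(Add(-472, E), -1)), 2) = Pow(Add(Mul(Rational(-1, 25), 29), Pow(Add(-472, 748), -1)), 2) = Pow(Add(Rational(-29, 25), Pow(276, -1)), 2) = Pow(Add(Rational(-29, 25), Rational(1, 276)), 2) = Pow(Rational(-7979, 6900), 2) = Rational(63664441, 47610000)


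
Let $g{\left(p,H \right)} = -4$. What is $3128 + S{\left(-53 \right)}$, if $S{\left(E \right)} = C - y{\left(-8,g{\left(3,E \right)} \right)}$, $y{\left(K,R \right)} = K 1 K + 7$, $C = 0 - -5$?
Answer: $3062$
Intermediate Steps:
$C = 5$ ($C = 0 + 5 = 5$)
$y{\left(K,R \right)} = 7 + K^{2}$ ($y{\left(K,R \right)} = K K + 7 = K^{2} + 7 = 7 + K^{2}$)
$S{\left(E \right)} = -66$ ($S{\left(E \right)} = 5 - \left(7 + \left(-8\right)^{2}\right) = 5 - \left(7 + 64\right) = 5 - 71 = -66$)
$3128 + S{\left(-53 \right)} = 3128 - 66 = 3062$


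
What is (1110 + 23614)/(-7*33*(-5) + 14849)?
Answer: 6181/4001 ≈ 1.5449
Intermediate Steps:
(1110 + 23614)/(-7*33*(-5) + 14849) = 24724/(-231*(-5) + 14849) = 24724/(1155 + 14849) = 24724/16004 = 24724*(1/16004) = 6181/4001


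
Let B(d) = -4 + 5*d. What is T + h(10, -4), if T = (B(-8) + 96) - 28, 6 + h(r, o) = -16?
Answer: 2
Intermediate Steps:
h(r, o) = -22 (h(r, o) = -6 - 16 = -22)
T = 24 (T = ((-4 + 5*(-8)) + 96) - 28 = ((-4 - 40) + 96) - 28 = (-44 + 96) - 28 = 52 - 28 = 24)
T + h(10, -4) = 24 - 22 = 2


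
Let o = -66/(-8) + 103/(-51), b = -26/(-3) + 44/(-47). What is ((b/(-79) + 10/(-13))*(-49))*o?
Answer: 1954937810/7385157 ≈ 264.71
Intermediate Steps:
b = 1090/141 (b = -26*(-⅓) + 44*(-1/47) = 26/3 - 44/47 = 1090/141 ≈ 7.7305)
o = 1271/204 (o = -66*(-⅛) + 103*(-1/51) = 33/4 - 103/51 = 1271/204 ≈ 6.2304)
((b/(-79) + 10/(-13))*(-49))*o = (((1090/141)/(-79) + 10/(-13))*(-49))*(1271/204) = (((1090/141)*(-1/79) + 10*(-1/13))*(-49))*(1271/204) = ((-1090/11139 - 10/13)*(-49))*(1271/204) = -125560/144807*(-49)*(1271/204) = (6152440/144807)*(1271/204) = 1954937810/7385157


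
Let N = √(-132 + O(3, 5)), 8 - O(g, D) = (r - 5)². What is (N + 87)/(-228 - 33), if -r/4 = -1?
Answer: -⅓ - 5*I*√5/261 ≈ -0.33333 - 0.042837*I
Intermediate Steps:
r = 4 (r = -4*(-1) = 4)
O(g, D) = 7 (O(g, D) = 8 - (4 - 5)² = 8 - 1*(-1)² = 8 - 1*1 = 8 - 1 = 7)
N = 5*I*√5 (N = √(-132 + 7) = √(-125) = 5*I*√5 ≈ 11.18*I)
(N + 87)/(-228 - 33) = (5*I*√5 + 87)/(-228 - 33) = (87 + 5*I*√5)/(-261) = (87 + 5*I*√5)*(-1/261) = -⅓ - 5*I*√5/261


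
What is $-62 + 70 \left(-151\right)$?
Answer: $-10632$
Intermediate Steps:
$-62 + 70 \left(-151\right) = -62 - 10570 = -10632$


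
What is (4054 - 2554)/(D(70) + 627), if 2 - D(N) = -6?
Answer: 300/127 ≈ 2.3622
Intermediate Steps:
D(N) = 8 (D(N) = 2 - 1*(-6) = 2 + 6 = 8)
(4054 - 2554)/(D(70) + 627) = (4054 - 2554)/(8 + 627) = 1500/635 = 1500*(1/635) = 300/127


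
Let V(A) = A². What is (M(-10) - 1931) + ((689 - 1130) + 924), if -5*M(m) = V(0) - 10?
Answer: -1446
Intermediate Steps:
M(m) = 2 (M(m) = -(0² - 10)/5 = -(0 - 10)/5 = -⅕*(-10) = 2)
(M(-10) - 1931) + ((689 - 1130) + 924) = (2 - 1931) + ((689 - 1130) + 924) = -1929 + (-441 + 924) = -1929 + 483 = -1446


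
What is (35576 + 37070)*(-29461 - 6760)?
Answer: -2631310766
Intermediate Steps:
(35576 + 37070)*(-29461 - 6760) = 72646*(-36221) = -2631310766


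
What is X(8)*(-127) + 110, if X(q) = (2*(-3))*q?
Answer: 6206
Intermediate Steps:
X(q) = -6*q
X(8)*(-127) + 110 = -6*8*(-127) + 110 = -48*(-127) + 110 = 6096 + 110 = 6206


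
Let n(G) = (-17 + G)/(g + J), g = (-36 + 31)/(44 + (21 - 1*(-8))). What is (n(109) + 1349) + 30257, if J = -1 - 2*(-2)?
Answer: 3385200/107 ≈ 31637.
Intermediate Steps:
J = 3 (J = -1 + 4 = 3)
g = -5/73 (g = -5/(44 + (21 + 8)) = -5/(44 + 29) = -5/73 ≈ -0.068493)
n(G) = -1241/214 + 73*G/214 (n(G) = (-17 + G)/(-5/73 + 3) = (-17 + G)/(214/73) = (-17 + G)*(73/214) = -1241/214 + 73*G/214)
(n(109) + 1349) + 30257 = ((-1241/214 + (73/214)*109) + 1349) + 30257 = ((-1241/214 + 7957/214) + 1349) + 30257 = (3358/107 + 1349) + 30257 = 147701/107 + 30257 = 3385200/107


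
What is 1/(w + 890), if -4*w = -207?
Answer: 4/3767 ≈ 0.0010619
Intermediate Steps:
w = 207/4 (w = -1/4*(-207) = 207/4 ≈ 51.750)
1/(w + 890) = 1/(207/4 + 890) = 1/(3767/4) = 4/3767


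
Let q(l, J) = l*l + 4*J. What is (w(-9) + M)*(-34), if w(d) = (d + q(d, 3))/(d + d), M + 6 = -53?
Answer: 6494/3 ≈ 2164.7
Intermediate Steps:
M = -59 (M = -6 - 53 = -59)
q(l, J) = l**2 + 4*J
w(d) = (12 + d + d**2)/(2*d) (w(d) = (d + (d**2 + 4*3))/(d + d) = (d + (d**2 + 12))/((2*d)) = (d + (12 + d**2))*(1/(2*d)) = (12 + d + d**2)*(1/(2*d)) = (12 + d + d**2)/(2*d))
(w(-9) + M)*(-34) = ((1/2)*(12 - 9 + (-9)**2)/(-9) - 59)*(-34) = ((1/2)*(-1/9)*(12 - 9 + 81) - 59)*(-34) = ((1/2)*(-1/9)*84 - 59)*(-34) = (-14/3 - 59)*(-34) = -191/3*(-34) = 6494/3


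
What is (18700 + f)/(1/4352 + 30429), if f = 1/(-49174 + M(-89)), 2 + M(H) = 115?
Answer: 3992701922048/6497001488549 ≈ 0.61454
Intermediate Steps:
M(H) = 113 (M(H) = -2 + 115 = 113)
f = -1/49061 (f = 1/(-49174 + 113) = 1/(-49061) = -1/49061 ≈ -2.0383e-5)
(18700 + f)/(1/4352 + 30429) = (18700 - 1/49061)/(1/4352 + 30429) = 917440699/(49061*(1/4352 + 30429)) = 917440699/(49061*(132427009/4352)) = (917440699/49061)*(4352/132427009) = 3992701922048/6497001488549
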